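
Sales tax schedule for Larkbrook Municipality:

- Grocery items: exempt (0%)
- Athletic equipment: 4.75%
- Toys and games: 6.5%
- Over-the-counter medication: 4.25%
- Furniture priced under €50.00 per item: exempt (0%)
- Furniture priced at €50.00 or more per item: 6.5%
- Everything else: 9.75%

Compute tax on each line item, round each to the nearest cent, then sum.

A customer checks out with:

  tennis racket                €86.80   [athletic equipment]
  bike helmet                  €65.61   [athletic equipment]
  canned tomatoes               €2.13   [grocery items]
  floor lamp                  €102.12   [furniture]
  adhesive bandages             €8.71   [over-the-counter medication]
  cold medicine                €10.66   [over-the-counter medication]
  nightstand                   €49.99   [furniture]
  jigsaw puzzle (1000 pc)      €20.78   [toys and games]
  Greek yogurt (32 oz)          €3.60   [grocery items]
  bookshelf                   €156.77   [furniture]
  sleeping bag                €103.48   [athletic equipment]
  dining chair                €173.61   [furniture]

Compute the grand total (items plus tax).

€826.70

Tennis racket €86.80: athletic equipment → 4.75% → €4.12
Bike helmet €65.61: athletic equipment → 4.75% → €3.12
Canned tomatoes €2.13: grocery items → 0% → €0.00
Floor lamp €102.12: furniture, €50.00 or more → 6.5% → €6.64
Adhesive bandages €8.71: over-the-counter medication → 4.25% → €0.37
Cold medicine €10.66: over-the-counter medication → 4.25% → €0.45
Nightstand €49.99: furniture, under €50.00 → 0% → €0.00
Jigsaw puzzle (1000 pc) €20.78: toys and games → 6.5% → €1.35
Greek yogurt (32 oz) €3.60: grocery items → 0% → €0.00
Bookshelf €156.77: furniture, €50.00 or more → 6.5% → €10.19
Sleeping bag €103.48: athletic equipment → 4.75% → €4.92
Dining chair €173.61: furniture, €50.00 or more → 6.5% → €11.28
Subtotal = €784.26; tax = €42.44; total due = €826.70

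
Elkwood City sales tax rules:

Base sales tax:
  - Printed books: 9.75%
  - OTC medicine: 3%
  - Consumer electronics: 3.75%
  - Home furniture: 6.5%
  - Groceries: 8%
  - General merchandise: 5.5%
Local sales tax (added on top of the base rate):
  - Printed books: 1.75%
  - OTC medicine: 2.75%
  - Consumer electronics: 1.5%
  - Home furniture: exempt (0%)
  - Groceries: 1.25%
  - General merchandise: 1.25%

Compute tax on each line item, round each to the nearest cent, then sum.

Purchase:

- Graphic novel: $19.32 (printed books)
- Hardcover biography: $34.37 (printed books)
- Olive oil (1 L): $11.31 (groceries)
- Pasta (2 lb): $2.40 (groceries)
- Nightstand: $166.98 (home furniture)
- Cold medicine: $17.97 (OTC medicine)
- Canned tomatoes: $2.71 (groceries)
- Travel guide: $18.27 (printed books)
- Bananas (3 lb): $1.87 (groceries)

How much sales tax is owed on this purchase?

$21.84

Graphic novel $19.32: printed books → 9.75% + 1.75% local = 11.5% → $2.22
Hardcover biography $34.37: printed books → 9.75% + 1.75% local = 11.5% → $3.95
Olive oil (1 L) $11.31: groceries → 8% + 1.25% local = 9.25% → $1.05
Pasta (2 lb) $2.40: groceries → 8% + 1.25% local = 9.25% → $0.22
Nightstand $166.98: home furniture → 6.5% + 0% local = 6.5% → $10.85
Cold medicine $17.97: OTC medicine → 3% + 2.75% local = 5.75% → $1.03
Canned tomatoes $2.71: groceries → 8% + 1.25% local = 9.25% → $0.25
Travel guide $18.27: printed books → 9.75% + 1.75% local = 11.5% → $2.10
Bananas (3 lb) $1.87: groceries → 8% + 1.25% local = 9.25% → $0.17
Total tax = $2.22 + $3.95 + $1.05 + $0.22 + $10.85 + $1.03 + $0.25 + $2.10 + $0.17 = $21.84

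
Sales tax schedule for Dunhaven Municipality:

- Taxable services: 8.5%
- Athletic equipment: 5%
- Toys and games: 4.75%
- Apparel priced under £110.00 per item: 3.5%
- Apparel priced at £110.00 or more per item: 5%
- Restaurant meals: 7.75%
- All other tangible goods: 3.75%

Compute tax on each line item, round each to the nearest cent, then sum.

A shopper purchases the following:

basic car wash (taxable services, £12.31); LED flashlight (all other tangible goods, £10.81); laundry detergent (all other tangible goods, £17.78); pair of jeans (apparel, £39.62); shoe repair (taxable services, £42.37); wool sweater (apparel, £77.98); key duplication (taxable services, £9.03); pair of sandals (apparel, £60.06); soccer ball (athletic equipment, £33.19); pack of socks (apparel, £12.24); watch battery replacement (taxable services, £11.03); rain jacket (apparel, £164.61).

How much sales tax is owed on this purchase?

£23.98

Basic car wash £12.31: taxable services → 8.5% → £1.05
LED flashlight £10.81: all other tangible goods → 3.75% → £0.41
Laundry detergent £17.78: all other tangible goods → 3.75% → £0.67
Pair of jeans £39.62: apparel, under £110.00 → 3.5% → £1.39
Shoe repair £42.37: taxable services → 8.5% → £3.60
Wool sweater £77.98: apparel, under £110.00 → 3.5% → £2.73
Key duplication £9.03: taxable services → 8.5% → £0.77
Pair of sandals £60.06: apparel, under £110.00 → 3.5% → £2.10
Soccer ball £33.19: athletic equipment → 5% → £1.66
Pack of socks £12.24: apparel, under £110.00 → 3.5% → £0.43
Watch battery replacement £11.03: taxable services → 8.5% → £0.94
Rain jacket £164.61: apparel, £110.00 or more → 5% → £8.23
Total tax = £1.05 + £0.41 + £0.67 + £1.39 + £3.60 + £2.73 + £0.77 + £2.10 + £1.66 + £0.43 + £0.94 + £8.23 = £23.98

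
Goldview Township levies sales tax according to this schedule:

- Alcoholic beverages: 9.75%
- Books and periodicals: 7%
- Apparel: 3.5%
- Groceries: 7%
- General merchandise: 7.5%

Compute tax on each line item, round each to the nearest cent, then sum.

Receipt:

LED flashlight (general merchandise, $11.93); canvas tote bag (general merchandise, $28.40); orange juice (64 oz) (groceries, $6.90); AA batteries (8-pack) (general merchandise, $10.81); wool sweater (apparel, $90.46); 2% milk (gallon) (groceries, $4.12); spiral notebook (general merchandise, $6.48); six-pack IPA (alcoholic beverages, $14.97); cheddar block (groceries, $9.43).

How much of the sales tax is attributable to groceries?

$1.43

Orange juice (64 oz) $6.90: groceries → 7% → $0.48
2% milk (gallon) $4.12: groceries → 7% → $0.29
Cheddar block $9.43: groceries → 7% → $0.66
Tax on groceries = $0.48 + $0.29 + $0.66 = $1.43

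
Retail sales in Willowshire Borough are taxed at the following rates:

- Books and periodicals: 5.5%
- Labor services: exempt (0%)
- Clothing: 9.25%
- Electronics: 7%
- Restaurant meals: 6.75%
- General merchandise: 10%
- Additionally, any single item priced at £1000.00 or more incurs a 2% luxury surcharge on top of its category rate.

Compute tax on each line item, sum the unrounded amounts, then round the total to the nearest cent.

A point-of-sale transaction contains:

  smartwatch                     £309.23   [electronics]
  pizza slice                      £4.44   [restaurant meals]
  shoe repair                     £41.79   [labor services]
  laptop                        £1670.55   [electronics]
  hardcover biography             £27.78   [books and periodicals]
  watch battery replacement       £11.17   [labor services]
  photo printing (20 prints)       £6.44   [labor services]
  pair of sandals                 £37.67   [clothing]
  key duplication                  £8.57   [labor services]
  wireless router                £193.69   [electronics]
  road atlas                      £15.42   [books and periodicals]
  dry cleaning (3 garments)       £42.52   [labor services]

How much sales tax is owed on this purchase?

£191.71

Smartwatch £309.23: electronics → 7% → £21.6461
Pizza slice £4.44: restaurant meals → 6.75% → £0.2997
Shoe repair £41.79: labor services → 0% → £0.00
Laptop £1670.55: electronics → 7% + 2% surcharge = 9% → £150.3495
Hardcover biography £27.78: books and periodicals → 5.5% → £1.5279
Watch battery replacement £11.17: labor services → 0% → £0.00
Photo printing (20 prints) £6.44: labor services → 0% → £0.00
Pair of sandals £37.67: clothing → 9.25% → £3.484475
Key duplication £8.57: labor services → 0% → £0.00
Wireless router £193.69: electronics → 7% → £13.5583
Road atlas £15.42: books and periodicals → 5.5% → £0.8481
Dry cleaning (3 garments) £42.52: labor services → 0% → £0.00
Unrounded tax sum = £191.714075 → £191.71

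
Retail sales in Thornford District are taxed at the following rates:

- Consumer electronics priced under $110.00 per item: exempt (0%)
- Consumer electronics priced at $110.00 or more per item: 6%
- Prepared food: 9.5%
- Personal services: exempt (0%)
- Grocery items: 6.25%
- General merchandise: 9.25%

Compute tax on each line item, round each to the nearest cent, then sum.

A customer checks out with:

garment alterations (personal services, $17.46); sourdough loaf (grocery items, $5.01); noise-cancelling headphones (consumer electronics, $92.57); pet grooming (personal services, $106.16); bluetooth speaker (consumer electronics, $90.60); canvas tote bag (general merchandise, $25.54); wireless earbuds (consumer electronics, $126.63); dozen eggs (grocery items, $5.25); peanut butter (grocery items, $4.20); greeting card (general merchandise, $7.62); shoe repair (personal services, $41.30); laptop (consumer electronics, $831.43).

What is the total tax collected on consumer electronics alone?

Noise-cancelling headphones $92.57: consumer electronics, under $110.00 → 0% → $0.00
Bluetooth speaker $90.60: consumer electronics, under $110.00 → 0% → $0.00
Wireless earbuds $126.63: consumer electronics, $110.00 or more → 6% → $7.60
Laptop $831.43: consumer electronics, $110.00 or more → 6% → $49.89
Tax on consumer electronics = $0.00 + $0.00 + $7.60 + $49.89 = $57.49

$57.49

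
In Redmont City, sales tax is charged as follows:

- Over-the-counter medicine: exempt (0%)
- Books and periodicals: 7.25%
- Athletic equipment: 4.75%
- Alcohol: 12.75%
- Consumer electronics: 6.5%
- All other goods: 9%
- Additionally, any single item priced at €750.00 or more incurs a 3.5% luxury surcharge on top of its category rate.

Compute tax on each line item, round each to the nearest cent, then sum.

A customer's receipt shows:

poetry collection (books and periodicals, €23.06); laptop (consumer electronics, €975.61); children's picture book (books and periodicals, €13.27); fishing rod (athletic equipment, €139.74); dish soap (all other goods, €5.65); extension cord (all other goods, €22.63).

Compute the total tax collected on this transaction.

Poetry collection €23.06: books and periodicals → 7.25% → €1.67
Laptop €975.61: consumer electronics → 6.5% + 3.5% surcharge = 10% → €97.56
Children's picture book €13.27: books and periodicals → 7.25% → €0.96
Fishing rod €139.74: athletic equipment → 4.75% → €6.64
Dish soap €5.65: all other goods → 9% → €0.51
Extension cord €22.63: all other goods → 9% → €2.04
Total tax = €1.67 + €97.56 + €0.96 + €6.64 + €0.51 + €2.04 = €109.38

€109.38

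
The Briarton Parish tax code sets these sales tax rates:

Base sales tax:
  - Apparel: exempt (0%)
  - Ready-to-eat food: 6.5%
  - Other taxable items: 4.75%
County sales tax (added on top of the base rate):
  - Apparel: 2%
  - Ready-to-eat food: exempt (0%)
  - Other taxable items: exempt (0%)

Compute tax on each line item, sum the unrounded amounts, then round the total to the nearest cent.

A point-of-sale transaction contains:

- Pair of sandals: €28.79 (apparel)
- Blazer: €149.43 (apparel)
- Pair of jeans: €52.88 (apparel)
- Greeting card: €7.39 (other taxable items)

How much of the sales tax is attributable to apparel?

Pair of sandals €28.79: apparel → 0% + 2% county = 2% → €0.5758
Blazer €149.43: apparel → 0% + 2% county = 2% → €2.9886
Pair of jeans €52.88: apparel → 0% + 2% county = 2% → €1.0576
Tax on apparel: unrounded sum = €4.622 → €4.62

€4.62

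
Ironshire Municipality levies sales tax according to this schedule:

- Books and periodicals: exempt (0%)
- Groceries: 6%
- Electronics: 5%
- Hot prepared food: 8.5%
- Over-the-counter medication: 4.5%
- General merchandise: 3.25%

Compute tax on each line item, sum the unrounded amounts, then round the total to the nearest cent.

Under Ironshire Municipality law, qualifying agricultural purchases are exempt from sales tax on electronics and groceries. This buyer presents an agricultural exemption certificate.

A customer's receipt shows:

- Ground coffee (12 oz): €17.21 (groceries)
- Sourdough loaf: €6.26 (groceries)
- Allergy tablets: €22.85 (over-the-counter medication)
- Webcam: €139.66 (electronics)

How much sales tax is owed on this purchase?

€1.03

Ground coffee (12 oz) €17.21: groceries, buyer-exempt → 0% → €0.00
Sourdough loaf €6.26: groceries, buyer-exempt → 0% → €0.00
Allergy tablets €22.85: over-the-counter medication → 4.5% → €1.02825
Webcam €139.66: electronics, buyer-exempt → 0% → €0.00
Unrounded tax sum = €1.02825 → €1.03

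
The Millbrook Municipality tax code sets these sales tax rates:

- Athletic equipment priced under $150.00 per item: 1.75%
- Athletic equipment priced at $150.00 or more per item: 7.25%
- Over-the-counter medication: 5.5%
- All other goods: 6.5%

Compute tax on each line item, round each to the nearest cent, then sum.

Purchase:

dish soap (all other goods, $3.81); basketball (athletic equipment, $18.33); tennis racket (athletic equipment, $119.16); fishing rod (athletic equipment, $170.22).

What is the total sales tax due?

$15.00

Dish soap $3.81: all other goods → 6.5% → $0.25
Basketball $18.33: athletic equipment, under $150.00 → 1.75% → $0.32
Tennis racket $119.16: athletic equipment, under $150.00 → 1.75% → $2.09
Fishing rod $170.22: athletic equipment, $150.00 or more → 7.25% → $12.34
Total tax = $0.25 + $0.32 + $2.09 + $12.34 = $15.00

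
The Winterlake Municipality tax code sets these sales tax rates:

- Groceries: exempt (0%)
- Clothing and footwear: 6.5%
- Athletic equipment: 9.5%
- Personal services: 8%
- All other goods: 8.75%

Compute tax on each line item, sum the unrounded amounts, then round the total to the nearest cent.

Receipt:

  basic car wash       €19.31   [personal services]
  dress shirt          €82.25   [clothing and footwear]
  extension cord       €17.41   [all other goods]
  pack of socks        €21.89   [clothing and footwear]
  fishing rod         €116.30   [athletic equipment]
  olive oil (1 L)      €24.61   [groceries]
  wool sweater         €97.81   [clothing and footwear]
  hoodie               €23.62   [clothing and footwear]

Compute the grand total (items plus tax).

€431.98

Basic car wash €19.31: personal services → 8% → €1.5448
Dress shirt €82.25: clothing and footwear → 6.5% → €5.34625
Extension cord €17.41: all other goods → 8.75% → €1.523375
Pack of socks €21.89: clothing and footwear → 6.5% → €1.42285
Fishing rod €116.30: athletic equipment → 9.5% → €11.0485
Olive oil (1 L) €24.61: groceries → 0% → €0.00
Wool sweater €97.81: clothing and footwear → 6.5% → €6.35765
Hoodie €23.62: clothing and footwear → 6.5% → €1.5353
Subtotal = €403.20; unrounded tax = €28.778725 → €28.78; total due = €431.98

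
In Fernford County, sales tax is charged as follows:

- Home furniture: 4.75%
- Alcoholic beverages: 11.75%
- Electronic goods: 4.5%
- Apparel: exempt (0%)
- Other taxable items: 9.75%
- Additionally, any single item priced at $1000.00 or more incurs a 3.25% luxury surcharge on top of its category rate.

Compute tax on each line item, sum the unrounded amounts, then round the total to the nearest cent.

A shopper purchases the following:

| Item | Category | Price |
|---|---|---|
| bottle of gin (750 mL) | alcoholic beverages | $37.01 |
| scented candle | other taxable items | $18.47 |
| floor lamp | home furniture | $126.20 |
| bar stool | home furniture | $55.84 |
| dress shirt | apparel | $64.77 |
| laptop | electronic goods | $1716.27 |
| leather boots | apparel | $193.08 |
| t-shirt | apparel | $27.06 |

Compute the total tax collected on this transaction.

$147.81

Bottle of gin (750 mL) $37.01: alcoholic beverages → 11.75% → $4.348675
Scented candle $18.47: other taxable items → 9.75% → $1.800825
Floor lamp $126.20: home furniture → 4.75% → $5.9945
Bar stool $55.84: home furniture → 4.75% → $2.6524
Dress shirt $64.77: apparel → 0% → $0.00
Laptop $1716.27: electronic goods → 4.5% + 3.25% surcharge = 7.75% → $133.010925
Leather boots $193.08: apparel → 0% → $0.00
T-shirt $27.06: apparel → 0% → $0.00
Unrounded tax sum = $147.807325 → $147.81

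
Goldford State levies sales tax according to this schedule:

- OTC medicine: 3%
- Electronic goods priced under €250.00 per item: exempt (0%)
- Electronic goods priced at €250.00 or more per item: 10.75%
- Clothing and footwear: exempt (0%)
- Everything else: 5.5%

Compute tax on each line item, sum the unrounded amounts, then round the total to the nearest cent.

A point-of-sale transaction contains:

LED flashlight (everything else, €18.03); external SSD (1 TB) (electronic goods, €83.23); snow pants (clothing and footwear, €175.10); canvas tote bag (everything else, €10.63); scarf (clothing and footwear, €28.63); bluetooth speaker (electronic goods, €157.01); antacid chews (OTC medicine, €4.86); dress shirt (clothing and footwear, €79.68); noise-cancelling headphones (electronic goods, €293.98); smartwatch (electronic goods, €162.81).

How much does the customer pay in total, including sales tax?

LED flashlight €18.03: everything else → 5.5% → €0.99165
External SSD (1 TB) €83.23: electronic goods, under €250.00 → 0% → €0.00
Snow pants €175.10: clothing and footwear → 0% → €0.00
Canvas tote bag €10.63: everything else → 5.5% → €0.58465
Scarf €28.63: clothing and footwear → 0% → €0.00
Bluetooth speaker €157.01: electronic goods, under €250.00 → 0% → €0.00
Antacid chews €4.86: OTC medicine → 3% → €0.1458
Dress shirt €79.68: clothing and footwear → 0% → €0.00
Noise-cancelling headphones €293.98: electronic goods, €250.00 or more → 10.75% → €31.60285
Smartwatch €162.81: electronic goods, under €250.00 → 0% → €0.00
Subtotal = €1013.96; unrounded tax = €33.32495 → €33.32; total due = €1047.28

€1047.28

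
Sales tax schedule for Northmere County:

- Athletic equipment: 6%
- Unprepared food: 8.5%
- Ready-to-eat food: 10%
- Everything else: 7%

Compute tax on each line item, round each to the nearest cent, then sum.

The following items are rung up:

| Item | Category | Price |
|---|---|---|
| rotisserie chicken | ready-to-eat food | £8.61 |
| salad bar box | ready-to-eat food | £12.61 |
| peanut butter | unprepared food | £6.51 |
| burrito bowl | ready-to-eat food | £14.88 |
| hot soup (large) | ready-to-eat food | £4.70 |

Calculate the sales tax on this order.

£4.63

Rotisserie chicken £8.61: ready-to-eat food → 10% → £0.86
Salad bar box £12.61: ready-to-eat food → 10% → £1.26
Peanut butter £6.51: unprepared food → 8.5% → £0.55
Burrito bowl £14.88: ready-to-eat food → 10% → £1.49
Hot soup (large) £4.70: ready-to-eat food → 10% → £0.47
Total tax = £0.86 + £1.26 + £0.55 + £1.49 + £0.47 = £4.63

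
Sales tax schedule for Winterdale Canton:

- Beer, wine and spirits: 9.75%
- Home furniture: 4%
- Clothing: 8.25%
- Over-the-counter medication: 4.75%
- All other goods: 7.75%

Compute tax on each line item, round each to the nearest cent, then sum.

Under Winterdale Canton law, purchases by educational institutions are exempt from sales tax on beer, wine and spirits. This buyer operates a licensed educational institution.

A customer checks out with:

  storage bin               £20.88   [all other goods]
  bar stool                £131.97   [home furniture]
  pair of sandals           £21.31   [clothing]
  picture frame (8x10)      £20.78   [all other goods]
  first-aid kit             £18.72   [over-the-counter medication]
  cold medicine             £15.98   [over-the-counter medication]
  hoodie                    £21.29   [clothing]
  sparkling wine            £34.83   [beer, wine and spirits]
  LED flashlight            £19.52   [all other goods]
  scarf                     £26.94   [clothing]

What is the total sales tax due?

Storage bin £20.88: all other goods → 7.75% → £1.62
Bar stool £131.97: home furniture → 4% → £5.28
Pair of sandals £21.31: clothing → 8.25% → £1.76
Picture frame (8x10) £20.78: all other goods → 7.75% → £1.61
First-aid kit £18.72: over-the-counter medication → 4.75% → £0.89
Cold medicine £15.98: over-the-counter medication → 4.75% → £0.76
Hoodie £21.29: clothing → 8.25% → £1.76
Sparkling wine £34.83: beer, wine and spirits, buyer-exempt → 0% → £0.00
LED flashlight £19.52: all other goods → 7.75% → £1.51
Scarf £26.94: clothing → 8.25% → £2.22
Total tax = £1.62 + £5.28 + £1.76 + £1.61 + £0.89 + £0.76 + £1.76 + £1.51 + £2.22 = £17.41

£17.41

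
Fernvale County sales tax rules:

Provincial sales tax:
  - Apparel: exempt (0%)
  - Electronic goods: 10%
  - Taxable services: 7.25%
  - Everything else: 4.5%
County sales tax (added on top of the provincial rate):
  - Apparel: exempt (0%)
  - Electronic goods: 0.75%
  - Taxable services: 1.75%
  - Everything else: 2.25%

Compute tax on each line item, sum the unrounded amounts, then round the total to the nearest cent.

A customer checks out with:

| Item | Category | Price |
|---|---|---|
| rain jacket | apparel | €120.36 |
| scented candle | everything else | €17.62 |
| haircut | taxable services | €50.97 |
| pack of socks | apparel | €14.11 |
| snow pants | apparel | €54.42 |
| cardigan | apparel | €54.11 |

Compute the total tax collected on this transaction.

Rain jacket €120.36: apparel → 0% + 0% county = 0% → €0.00
Scented candle €17.62: everything else → 4.5% + 2.25% county = 6.75% → €1.18935
Haircut €50.97: taxable services → 7.25% + 1.75% county = 9% → €4.5873
Pack of socks €14.11: apparel → 0% + 0% county = 0% → €0.00
Snow pants €54.42: apparel → 0% + 0% county = 0% → €0.00
Cardigan €54.11: apparel → 0% + 0% county = 0% → €0.00
Unrounded tax sum = €5.77665 → €5.78

€5.78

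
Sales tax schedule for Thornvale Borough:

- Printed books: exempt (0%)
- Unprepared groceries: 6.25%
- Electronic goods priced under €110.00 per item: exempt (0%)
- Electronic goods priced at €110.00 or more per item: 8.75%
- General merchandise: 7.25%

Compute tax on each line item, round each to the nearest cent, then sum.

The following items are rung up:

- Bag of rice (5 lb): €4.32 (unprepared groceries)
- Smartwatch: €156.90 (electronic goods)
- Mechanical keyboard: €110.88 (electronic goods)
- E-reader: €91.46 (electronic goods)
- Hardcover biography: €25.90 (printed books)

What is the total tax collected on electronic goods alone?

€23.43

Smartwatch €156.90: electronic goods, €110.00 or more → 8.75% → €13.73
Mechanical keyboard €110.88: electronic goods, €110.00 or more → 8.75% → €9.70
E-reader €91.46: electronic goods, under €110.00 → 0% → €0.00
Tax on electronic goods = €13.73 + €9.70 + €0.00 = €23.43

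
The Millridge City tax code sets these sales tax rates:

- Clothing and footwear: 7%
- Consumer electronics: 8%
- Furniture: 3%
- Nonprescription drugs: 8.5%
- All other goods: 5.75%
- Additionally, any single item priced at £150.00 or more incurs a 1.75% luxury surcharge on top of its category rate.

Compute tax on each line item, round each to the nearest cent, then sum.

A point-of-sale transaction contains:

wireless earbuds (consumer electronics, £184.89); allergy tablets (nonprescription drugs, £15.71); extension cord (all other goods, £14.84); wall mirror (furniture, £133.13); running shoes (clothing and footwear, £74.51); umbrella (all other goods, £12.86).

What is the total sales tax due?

Wireless earbuds £184.89: consumer electronics → 8% + 1.75% surcharge = 9.75% → £18.03
Allergy tablets £15.71: nonprescription drugs → 8.5% → £1.34
Extension cord £14.84: all other goods → 5.75% → £0.85
Wall mirror £133.13: furniture → 3% → £3.99
Running shoes £74.51: clothing and footwear → 7% → £5.22
Umbrella £12.86: all other goods → 5.75% → £0.74
Total tax = £18.03 + £1.34 + £0.85 + £3.99 + £5.22 + £0.74 = £30.17

£30.17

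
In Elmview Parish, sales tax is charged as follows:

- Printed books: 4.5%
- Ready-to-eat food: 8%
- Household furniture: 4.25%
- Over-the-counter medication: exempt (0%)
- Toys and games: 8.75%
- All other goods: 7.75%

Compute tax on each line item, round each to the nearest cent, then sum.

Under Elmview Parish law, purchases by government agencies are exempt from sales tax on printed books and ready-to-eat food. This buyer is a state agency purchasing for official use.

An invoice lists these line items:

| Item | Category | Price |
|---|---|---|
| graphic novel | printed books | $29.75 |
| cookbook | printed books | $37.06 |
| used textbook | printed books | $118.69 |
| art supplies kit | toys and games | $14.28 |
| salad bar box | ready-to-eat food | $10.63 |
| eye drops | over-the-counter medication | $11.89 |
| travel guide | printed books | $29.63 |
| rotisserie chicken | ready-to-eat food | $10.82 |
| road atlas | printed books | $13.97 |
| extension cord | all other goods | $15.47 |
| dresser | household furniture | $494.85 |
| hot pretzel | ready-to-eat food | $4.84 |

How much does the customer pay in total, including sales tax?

$815.36

Graphic novel $29.75: printed books, buyer-exempt → 0% → $0.00
Cookbook $37.06: printed books, buyer-exempt → 0% → $0.00
Used textbook $118.69: printed books, buyer-exempt → 0% → $0.00
Art supplies kit $14.28: toys and games → 8.75% → $1.25
Salad bar box $10.63: ready-to-eat food, buyer-exempt → 0% → $0.00
Eye drops $11.89: over-the-counter medication → 0% → $0.00
Travel guide $29.63: printed books, buyer-exempt → 0% → $0.00
Rotisserie chicken $10.82: ready-to-eat food, buyer-exempt → 0% → $0.00
Road atlas $13.97: printed books, buyer-exempt → 0% → $0.00
Extension cord $15.47: all other goods → 7.75% → $1.20
Dresser $494.85: household furniture → 4.25% → $21.03
Hot pretzel $4.84: ready-to-eat food, buyer-exempt → 0% → $0.00
Subtotal = $791.88; tax = $23.48; total due = $815.36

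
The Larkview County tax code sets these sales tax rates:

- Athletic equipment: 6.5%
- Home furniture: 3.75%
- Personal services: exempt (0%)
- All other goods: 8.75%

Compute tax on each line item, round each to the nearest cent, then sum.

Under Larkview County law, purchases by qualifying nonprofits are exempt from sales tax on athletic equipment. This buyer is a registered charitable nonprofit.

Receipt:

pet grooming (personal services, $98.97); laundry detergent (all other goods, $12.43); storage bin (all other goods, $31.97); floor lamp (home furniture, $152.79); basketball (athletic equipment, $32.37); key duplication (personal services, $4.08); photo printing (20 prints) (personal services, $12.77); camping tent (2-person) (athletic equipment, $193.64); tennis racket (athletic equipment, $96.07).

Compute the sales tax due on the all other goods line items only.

$3.89

Laundry detergent $12.43: all other goods → 8.75% → $1.09
Storage bin $31.97: all other goods → 8.75% → $2.80
Tax on all other goods = $1.09 + $2.80 = $3.89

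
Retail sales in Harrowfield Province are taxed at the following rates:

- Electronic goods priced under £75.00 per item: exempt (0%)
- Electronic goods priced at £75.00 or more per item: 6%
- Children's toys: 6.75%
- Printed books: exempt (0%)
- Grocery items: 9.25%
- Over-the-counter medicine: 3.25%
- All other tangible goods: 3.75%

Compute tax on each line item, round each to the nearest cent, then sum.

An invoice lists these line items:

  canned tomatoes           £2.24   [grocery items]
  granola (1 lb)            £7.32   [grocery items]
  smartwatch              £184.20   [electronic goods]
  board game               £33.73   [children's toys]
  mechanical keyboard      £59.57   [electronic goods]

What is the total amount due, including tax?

£301.28

Canned tomatoes £2.24: grocery items → 9.25% → £0.21
Granola (1 lb) £7.32: grocery items → 9.25% → £0.68
Smartwatch £184.20: electronic goods, £75.00 or more → 6% → £11.05
Board game £33.73: children's toys → 6.75% → £2.28
Mechanical keyboard £59.57: electronic goods, under £75.00 → 0% → £0.00
Subtotal = £287.06; tax = £14.22; total due = £301.28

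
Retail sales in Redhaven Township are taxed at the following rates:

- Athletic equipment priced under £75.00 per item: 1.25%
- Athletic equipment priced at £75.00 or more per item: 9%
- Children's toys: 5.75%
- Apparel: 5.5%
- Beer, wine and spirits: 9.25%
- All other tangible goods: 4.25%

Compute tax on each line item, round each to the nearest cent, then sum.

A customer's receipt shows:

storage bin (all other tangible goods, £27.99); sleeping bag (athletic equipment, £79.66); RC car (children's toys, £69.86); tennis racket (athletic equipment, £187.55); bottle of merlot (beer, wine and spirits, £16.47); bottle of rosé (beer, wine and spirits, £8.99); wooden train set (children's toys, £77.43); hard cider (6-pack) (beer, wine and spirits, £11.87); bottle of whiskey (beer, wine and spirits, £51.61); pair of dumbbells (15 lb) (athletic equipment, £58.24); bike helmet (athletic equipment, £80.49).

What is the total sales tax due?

£49.90

Storage bin £27.99: all other tangible goods → 4.25% → £1.19
Sleeping bag £79.66: athletic equipment, £75.00 or more → 9% → £7.17
RC car £69.86: children's toys → 5.75% → £4.02
Tennis racket £187.55: athletic equipment, £75.00 or more → 9% → £16.88
Bottle of merlot £16.47: beer, wine and spirits → 9.25% → £1.52
Bottle of rosé £8.99: beer, wine and spirits → 9.25% → £0.83
Wooden train set £77.43: children's toys → 5.75% → £4.45
Hard cider (6-pack) £11.87: beer, wine and spirits → 9.25% → £1.10
Bottle of whiskey £51.61: beer, wine and spirits → 9.25% → £4.77
Pair of dumbbells (15 lb) £58.24: athletic equipment, under £75.00 → 1.25% → £0.73
Bike helmet £80.49: athletic equipment, £75.00 or more → 9% → £7.24
Total tax = £1.19 + £7.17 + £4.02 + £16.88 + £1.52 + £0.83 + £4.45 + £1.10 + £4.77 + £0.73 + £7.24 = £49.90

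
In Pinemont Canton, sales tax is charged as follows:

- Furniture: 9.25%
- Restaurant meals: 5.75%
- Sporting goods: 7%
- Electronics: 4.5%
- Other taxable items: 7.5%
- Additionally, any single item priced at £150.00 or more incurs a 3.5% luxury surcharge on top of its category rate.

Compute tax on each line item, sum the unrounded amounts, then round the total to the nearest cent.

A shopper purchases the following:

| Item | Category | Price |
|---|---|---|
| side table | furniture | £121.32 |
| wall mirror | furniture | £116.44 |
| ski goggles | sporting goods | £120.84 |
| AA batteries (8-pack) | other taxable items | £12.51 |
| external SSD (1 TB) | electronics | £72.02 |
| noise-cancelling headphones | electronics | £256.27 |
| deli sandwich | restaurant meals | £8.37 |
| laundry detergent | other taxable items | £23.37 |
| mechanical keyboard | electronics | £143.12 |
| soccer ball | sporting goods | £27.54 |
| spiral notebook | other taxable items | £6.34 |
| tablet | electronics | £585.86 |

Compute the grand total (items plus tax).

£1607.08

Side table £121.32: furniture → 9.25% → £11.2221
Wall mirror £116.44: furniture → 9.25% → £10.7707
Ski goggles £120.84: sporting goods → 7% → £8.4588
AA batteries (8-pack) £12.51: other taxable items → 7.5% → £0.93825
External SSD (1 TB) £72.02: electronics → 4.5% → £3.2409
Noise-cancelling headphones £256.27: electronics → 4.5% + 3.5% surcharge = 8% → £20.5016
Deli sandwich £8.37: restaurant meals → 5.75% → £0.481275
Laundry detergent £23.37: other taxable items → 7.5% → £1.75275
Mechanical keyboard £143.12: electronics → 4.5% → £6.4404
Soccer ball £27.54: sporting goods → 7% → £1.9278
Spiral notebook £6.34: other taxable items → 7.5% → £0.4755
Tablet £585.86: electronics → 4.5% + 3.5% surcharge = 8% → £46.8688
Subtotal = £1494.00; unrounded tax = £113.078875 → £113.08; total due = £1607.08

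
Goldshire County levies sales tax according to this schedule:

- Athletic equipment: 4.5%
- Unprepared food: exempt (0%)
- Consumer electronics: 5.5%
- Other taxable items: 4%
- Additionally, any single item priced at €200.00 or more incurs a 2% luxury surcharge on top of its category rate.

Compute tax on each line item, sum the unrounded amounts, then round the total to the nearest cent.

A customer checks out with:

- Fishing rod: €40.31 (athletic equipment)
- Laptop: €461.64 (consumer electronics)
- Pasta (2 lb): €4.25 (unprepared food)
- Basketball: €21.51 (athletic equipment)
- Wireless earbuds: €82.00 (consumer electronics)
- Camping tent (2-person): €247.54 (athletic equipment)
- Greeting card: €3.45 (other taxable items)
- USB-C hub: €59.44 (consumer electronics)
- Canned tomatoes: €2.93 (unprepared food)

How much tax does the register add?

Fishing rod €40.31: athletic equipment → 4.5% → €1.81395
Laptop €461.64: consumer electronics → 5.5% + 2% surcharge = 7.5% → €34.623
Pasta (2 lb) €4.25: unprepared food → 0% → €0.00
Basketball €21.51: athletic equipment → 4.5% → €0.96795
Wireless earbuds €82.00: consumer electronics → 5.5% → €4.51
Camping tent (2-person) €247.54: athletic equipment → 4.5% + 2% surcharge = 6.5% → €16.0901
Greeting card €3.45: other taxable items → 4% → €0.138
USB-C hub €59.44: consumer electronics → 5.5% → €3.2692
Canned tomatoes €2.93: unprepared food → 0% → €0.00
Unrounded tax sum = €61.4122 → €61.41

€61.41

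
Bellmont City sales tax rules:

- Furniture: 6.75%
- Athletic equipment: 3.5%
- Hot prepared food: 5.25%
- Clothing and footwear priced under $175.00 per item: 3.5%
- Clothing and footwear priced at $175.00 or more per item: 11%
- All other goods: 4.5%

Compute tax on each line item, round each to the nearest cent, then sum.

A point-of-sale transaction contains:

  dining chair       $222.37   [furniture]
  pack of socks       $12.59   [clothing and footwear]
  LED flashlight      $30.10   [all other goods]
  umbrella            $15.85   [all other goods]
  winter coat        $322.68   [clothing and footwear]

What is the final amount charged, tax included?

$656.59

Dining chair $222.37: furniture → 6.75% → $15.01
Pack of socks $12.59: clothing and footwear, under $175.00 → 3.5% → $0.44
LED flashlight $30.10: all other goods → 4.5% → $1.35
Umbrella $15.85: all other goods → 4.5% → $0.71
Winter coat $322.68: clothing and footwear, $175.00 or more → 11% → $35.49
Subtotal = $603.59; tax = $53.00; total due = $656.59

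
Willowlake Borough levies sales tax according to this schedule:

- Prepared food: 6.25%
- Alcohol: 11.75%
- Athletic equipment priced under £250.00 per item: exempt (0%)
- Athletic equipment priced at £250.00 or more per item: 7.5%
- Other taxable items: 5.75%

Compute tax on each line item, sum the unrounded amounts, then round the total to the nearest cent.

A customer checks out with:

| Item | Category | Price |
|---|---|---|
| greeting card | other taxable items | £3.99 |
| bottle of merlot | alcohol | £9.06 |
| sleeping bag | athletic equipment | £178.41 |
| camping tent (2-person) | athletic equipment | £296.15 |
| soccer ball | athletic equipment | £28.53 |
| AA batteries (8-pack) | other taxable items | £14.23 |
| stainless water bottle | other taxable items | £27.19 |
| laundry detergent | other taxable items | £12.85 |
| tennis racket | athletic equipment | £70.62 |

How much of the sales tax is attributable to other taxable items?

£3.35

Greeting card £3.99: other taxable items → 5.75% → £0.229425
AA batteries (8-pack) £14.23: other taxable items → 5.75% → £0.818225
Stainless water bottle £27.19: other taxable items → 5.75% → £1.563425
Laundry detergent £12.85: other taxable items → 5.75% → £0.738875
Tax on other taxable items: unrounded sum = £3.34995 → £3.35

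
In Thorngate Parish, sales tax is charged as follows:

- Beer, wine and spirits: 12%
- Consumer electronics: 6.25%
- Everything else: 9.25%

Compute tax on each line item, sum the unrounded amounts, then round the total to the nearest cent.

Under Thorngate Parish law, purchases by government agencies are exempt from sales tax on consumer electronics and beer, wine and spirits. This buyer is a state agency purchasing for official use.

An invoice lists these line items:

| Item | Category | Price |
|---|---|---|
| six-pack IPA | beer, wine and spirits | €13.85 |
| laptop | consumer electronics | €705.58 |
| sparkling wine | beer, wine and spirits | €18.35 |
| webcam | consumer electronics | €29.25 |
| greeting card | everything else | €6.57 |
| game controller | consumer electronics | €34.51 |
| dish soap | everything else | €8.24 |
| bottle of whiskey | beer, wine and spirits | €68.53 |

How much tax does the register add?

€1.37

Six-pack IPA €13.85: beer, wine and spirits, buyer-exempt → 0% → €0.00
Laptop €705.58: consumer electronics, buyer-exempt → 0% → €0.00
Sparkling wine €18.35: beer, wine and spirits, buyer-exempt → 0% → €0.00
Webcam €29.25: consumer electronics, buyer-exempt → 0% → €0.00
Greeting card €6.57: everything else → 9.25% → €0.607725
Game controller €34.51: consumer electronics, buyer-exempt → 0% → €0.00
Dish soap €8.24: everything else → 9.25% → €0.7622
Bottle of whiskey €68.53: beer, wine and spirits, buyer-exempt → 0% → €0.00
Unrounded tax sum = €1.369925 → €1.37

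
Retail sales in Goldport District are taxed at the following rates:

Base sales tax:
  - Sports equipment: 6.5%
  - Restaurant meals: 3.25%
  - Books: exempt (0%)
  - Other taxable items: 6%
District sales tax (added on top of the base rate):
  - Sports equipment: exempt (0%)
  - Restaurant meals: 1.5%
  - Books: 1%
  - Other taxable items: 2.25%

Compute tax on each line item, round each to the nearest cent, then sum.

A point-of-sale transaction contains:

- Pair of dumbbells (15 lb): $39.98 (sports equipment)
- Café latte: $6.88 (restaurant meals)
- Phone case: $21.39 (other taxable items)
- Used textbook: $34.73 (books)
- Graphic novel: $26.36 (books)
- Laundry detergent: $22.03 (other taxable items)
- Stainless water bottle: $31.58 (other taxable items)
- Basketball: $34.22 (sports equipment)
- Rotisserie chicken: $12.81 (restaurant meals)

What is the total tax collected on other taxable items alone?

Phone case $21.39: other taxable items → 6% + 2.25% district = 8.25% → $1.76
Laundry detergent $22.03: other taxable items → 6% + 2.25% district = 8.25% → $1.82
Stainless water bottle $31.58: other taxable items → 6% + 2.25% district = 8.25% → $2.61
Tax on other taxable items = $1.76 + $1.82 + $2.61 = $6.19

$6.19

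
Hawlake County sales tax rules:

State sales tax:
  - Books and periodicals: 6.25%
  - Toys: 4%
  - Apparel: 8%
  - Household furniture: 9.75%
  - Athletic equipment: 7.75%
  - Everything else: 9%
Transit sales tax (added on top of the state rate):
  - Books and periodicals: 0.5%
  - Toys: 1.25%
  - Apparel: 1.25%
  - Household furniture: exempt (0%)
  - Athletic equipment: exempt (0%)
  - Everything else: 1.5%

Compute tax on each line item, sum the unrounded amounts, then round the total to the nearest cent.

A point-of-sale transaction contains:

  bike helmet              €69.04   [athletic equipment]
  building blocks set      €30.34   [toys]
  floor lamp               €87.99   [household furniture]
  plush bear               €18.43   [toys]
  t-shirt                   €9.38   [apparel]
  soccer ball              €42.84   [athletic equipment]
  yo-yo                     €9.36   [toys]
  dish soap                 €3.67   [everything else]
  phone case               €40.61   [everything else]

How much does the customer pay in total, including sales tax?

Bike helmet €69.04: athletic equipment → 7.75% + 0% transit = 7.75% → €5.3506
Building blocks set €30.34: toys → 4% + 1.25% transit = 5.25% → €1.59285
Floor lamp €87.99: household furniture → 9.75% + 0% transit = 9.75% → €8.579025
Plush bear €18.43: toys → 4% + 1.25% transit = 5.25% → €0.967575
T-shirt €9.38: apparel → 8% + 1.25% transit = 9.25% → €0.86765
Soccer ball €42.84: athletic equipment → 7.75% + 0% transit = 7.75% → €3.3201
Yo-yo €9.36: toys → 4% + 1.25% transit = 5.25% → €0.4914
Dish soap €3.67: everything else → 9% + 1.5% transit = 10.5% → €0.38535
Phone case €40.61: everything else → 9% + 1.5% transit = 10.5% → €4.26405
Subtotal = €311.66; unrounded tax = €25.8186 → €25.82; total due = €337.48

€337.48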